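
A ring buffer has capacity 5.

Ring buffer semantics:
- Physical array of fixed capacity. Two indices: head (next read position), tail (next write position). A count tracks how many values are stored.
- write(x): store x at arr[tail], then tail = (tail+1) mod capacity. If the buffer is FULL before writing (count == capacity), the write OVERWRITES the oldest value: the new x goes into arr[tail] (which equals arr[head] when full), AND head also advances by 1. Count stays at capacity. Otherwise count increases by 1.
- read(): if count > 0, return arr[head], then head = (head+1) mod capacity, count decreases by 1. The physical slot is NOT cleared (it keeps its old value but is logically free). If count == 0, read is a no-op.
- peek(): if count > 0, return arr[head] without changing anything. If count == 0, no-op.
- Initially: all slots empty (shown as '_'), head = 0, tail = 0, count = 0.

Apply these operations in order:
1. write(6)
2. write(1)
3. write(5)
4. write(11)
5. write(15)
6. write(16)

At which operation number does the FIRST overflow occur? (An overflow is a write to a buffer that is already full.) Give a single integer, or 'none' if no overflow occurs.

After op 1 (write(6)): arr=[6 _ _ _ _] head=0 tail=1 count=1
After op 2 (write(1)): arr=[6 1 _ _ _] head=0 tail=2 count=2
After op 3 (write(5)): arr=[6 1 5 _ _] head=0 tail=3 count=3
After op 4 (write(11)): arr=[6 1 5 11 _] head=0 tail=4 count=4
After op 5 (write(15)): arr=[6 1 5 11 15] head=0 tail=0 count=5
After op 6 (write(16)): arr=[16 1 5 11 15] head=1 tail=1 count=5

Answer: 6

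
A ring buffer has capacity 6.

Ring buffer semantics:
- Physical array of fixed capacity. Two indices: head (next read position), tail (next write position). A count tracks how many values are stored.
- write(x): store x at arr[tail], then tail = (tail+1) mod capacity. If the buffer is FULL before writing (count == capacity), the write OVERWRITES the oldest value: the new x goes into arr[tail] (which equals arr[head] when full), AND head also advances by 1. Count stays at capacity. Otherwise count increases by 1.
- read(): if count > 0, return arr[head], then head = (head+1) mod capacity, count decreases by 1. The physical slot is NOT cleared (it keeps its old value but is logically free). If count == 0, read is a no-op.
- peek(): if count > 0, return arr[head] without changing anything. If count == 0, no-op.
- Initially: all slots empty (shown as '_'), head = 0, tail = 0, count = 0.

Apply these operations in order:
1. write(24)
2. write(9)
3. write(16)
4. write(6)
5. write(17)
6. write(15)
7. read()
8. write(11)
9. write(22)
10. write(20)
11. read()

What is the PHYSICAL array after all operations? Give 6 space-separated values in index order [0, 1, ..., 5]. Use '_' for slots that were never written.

After op 1 (write(24)): arr=[24 _ _ _ _ _] head=0 tail=1 count=1
After op 2 (write(9)): arr=[24 9 _ _ _ _] head=0 tail=2 count=2
After op 3 (write(16)): arr=[24 9 16 _ _ _] head=0 tail=3 count=3
After op 4 (write(6)): arr=[24 9 16 6 _ _] head=0 tail=4 count=4
After op 5 (write(17)): arr=[24 9 16 6 17 _] head=0 tail=5 count=5
After op 6 (write(15)): arr=[24 9 16 6 17 15] head=0 tail=0 count=6
After op 7 (read()): arr=[24 9 16 6 17 15] head=1 tail=0 count=5
After op 8 (write(11)): arr=[11 9 16 6 17 15] head=1 tail=1 count=6
After op 9 (write(22)): arr=[11 22 16 6 17 15] head=2 tail=2 count=6
After op 10 (write(20)): arr=[11 22 20 6 17 15] head=3 tail=3 count=6
After op 11 (read()): arr=[11 22 20 6 17 15] head=4 tail=3 count=5

Answer: 11 22 20 6 17 15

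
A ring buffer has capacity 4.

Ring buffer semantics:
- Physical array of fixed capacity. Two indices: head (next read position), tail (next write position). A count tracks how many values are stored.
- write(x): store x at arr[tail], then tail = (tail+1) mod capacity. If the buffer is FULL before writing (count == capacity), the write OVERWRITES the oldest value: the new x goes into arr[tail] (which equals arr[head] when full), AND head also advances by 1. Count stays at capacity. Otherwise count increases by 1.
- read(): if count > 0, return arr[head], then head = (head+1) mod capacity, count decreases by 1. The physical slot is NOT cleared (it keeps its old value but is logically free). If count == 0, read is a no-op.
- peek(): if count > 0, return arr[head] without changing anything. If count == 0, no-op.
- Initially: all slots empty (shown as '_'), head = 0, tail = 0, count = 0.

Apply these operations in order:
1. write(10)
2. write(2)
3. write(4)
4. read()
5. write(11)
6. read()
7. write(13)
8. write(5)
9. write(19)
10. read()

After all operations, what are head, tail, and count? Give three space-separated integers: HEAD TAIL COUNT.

Answer: 0 3 3

Derivation:
After op 1 (write(10)): arr=[10 _ _ _] head=0 tail=1 count=1
After op 2 (write(2)): arr=[10 2 _ _] head=0 tail=2 count=2
After op 3 (write(4)): arr=[10 2 4 _] head=0 tail=3 count=3
After op 4 (read()): arr=[10 2 4 _] head=1 tail=3 count=2
After op 5 (write(11)): arr=[10 2 4 11] head=1 tail=0 count=3
After op 6 (read()): arr=[10 2 4 11] head=2 tail=0 count=2
After op 7 (write(13)): arr=[13 2 4 11] head=2 tail=1 count=3
After op 8 (write(5)): arr=[13 5 4 11] head=2 tail=2 count=4
After op 9 (write(19)): arr=[13 5 19 11] head=3 tail=3 count=4
After op 10 (read()): arr=[13 5 19 11] head=0 tail=3 count=3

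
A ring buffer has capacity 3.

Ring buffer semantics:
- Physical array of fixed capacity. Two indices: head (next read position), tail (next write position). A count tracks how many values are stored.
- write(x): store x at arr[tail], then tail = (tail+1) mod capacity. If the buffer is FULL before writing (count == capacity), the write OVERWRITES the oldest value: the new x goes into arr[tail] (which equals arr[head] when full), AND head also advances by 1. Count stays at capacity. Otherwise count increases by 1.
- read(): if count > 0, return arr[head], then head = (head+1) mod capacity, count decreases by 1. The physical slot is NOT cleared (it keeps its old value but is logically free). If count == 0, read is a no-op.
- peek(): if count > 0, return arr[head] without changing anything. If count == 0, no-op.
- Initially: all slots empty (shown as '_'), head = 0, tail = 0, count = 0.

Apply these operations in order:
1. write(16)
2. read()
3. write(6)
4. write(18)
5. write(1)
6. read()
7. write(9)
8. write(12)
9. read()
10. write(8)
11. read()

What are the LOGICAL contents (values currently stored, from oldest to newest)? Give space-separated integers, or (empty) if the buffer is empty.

After op 1 (write(16)): arr=[16 _ _] head=0 tail=1 count=1
After op 2 (read()): arr=[16 _ _] head=1 tail=1 count=0
After op 3 (write(6)): arr=[16 6 _] head=1 tail=2 count=1
After op 4 (write(18)): arr=[16 6 18] head=1 tail=0 count=2
After op 5 (write(1)): arr=[1 6 18] head=1 tail=1 count=3
After op 6 (read()): arr=[1 6 18] head=2 tail=1 count=2
After op 7 (write(9)): arr=[1 9 18] head=2 tail=2 count=3
After op 8 (write(12)): arr=[1 9 12] head=0 tail=0 count=3
After op 9 (read()): arr=[1 9 12] head=1 tail=0 count=2
After op 10 (write(8)): arr=[8 9 12] head=1 tail=1 count=3
After op 11 (read()): arr=[8 9 12] head=2 tail=1 count=2

Answer: 12 8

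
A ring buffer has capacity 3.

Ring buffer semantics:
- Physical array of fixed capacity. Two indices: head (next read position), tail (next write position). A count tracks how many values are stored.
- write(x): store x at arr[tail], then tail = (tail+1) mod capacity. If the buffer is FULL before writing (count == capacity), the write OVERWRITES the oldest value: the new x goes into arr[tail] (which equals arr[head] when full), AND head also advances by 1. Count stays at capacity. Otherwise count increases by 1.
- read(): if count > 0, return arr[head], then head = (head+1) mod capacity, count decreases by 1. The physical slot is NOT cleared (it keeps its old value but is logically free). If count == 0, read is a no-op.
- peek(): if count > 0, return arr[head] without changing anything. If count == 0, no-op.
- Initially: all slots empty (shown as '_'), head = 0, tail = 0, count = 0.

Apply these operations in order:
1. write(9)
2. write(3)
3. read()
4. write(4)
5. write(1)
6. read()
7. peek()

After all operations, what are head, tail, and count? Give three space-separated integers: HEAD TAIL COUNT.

After op 1 (write(9)): arr=[9 _ _] head=0 tail=1 count=1
After op 2 (write(3)): arr=[9 3 _] head=0 tail=2 count=2
After op 3 (read()): arr=[9 3 _] head=1 tail=2 count=1
After op 4 (write(4)): arr=[9 3 4] head=1 tail=0 count=2
After op 5 (write(1)): arr=[1 3 4] head=1 tail=1 count=3
After op 6 (read()): arr=[1 3 4] head=2 tail=1 count=2
After op 7 (peek()): arr=[1 3 4] head=2 tail=1 count=2

Answer: 2 1 2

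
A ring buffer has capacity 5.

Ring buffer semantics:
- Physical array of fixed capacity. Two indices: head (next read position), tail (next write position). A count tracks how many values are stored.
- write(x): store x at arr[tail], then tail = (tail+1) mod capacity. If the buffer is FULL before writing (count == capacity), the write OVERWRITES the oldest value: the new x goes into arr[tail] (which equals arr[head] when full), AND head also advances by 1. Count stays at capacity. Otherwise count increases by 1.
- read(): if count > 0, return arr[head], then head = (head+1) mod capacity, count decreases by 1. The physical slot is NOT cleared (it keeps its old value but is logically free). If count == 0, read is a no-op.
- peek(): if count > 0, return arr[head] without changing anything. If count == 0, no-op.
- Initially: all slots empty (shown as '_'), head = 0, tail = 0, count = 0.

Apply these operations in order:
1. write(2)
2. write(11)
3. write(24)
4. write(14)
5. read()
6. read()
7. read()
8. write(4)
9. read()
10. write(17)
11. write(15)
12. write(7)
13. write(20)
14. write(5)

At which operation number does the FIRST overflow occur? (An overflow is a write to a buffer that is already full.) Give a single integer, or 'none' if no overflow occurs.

After op 1 (write(2)): arr=[2 _ _ _ _] head=0 tail=1 count=1
After op 2 (write(11)): arr=[2 11 _ _ _] head=0 tail=2 count=2
After op 3 (write(24)): arr=[2 11 24 _ _] head=0 tail=3 count=3
After op 4 (write(14)): arr=[2 11 24 14 _] head=0 tail=4 count=4
After op 5 (read()): arr=[2 11 24 14 _] head=1 tail=4 count=3
After op 6 (read()): arr=[2 11 24 14 _] head=2 tail=4 count=2
After op 7 (read()): arr=[2 11 24 14 _] head=3 tail=4 count=1
After op 8 (write(4)): arr=[2 11 24 14 4] head=3 tail=0 count=2
After op 9 (read()): arr=[2 11 24 14 4] head=4 tail=0 count=1
After op 10 (write(17)): arr=[17 11 24 14 4] head=4 tail=1 count=2
After op 11 (write(15)): arr=[17 15 24 14 4] head=4 tail=2 count=3
After op 12 (write(7)): arr=[17 15 7 14 4] head=4 tail=3 count=4
After op 13 (write(20)): arr=[17 15 7 20 4] head=4 tail=4 count=5
After op 14 (write(5)): arr=[17 15 7 20 5] head=0 tail=0 count=5

Answer: 14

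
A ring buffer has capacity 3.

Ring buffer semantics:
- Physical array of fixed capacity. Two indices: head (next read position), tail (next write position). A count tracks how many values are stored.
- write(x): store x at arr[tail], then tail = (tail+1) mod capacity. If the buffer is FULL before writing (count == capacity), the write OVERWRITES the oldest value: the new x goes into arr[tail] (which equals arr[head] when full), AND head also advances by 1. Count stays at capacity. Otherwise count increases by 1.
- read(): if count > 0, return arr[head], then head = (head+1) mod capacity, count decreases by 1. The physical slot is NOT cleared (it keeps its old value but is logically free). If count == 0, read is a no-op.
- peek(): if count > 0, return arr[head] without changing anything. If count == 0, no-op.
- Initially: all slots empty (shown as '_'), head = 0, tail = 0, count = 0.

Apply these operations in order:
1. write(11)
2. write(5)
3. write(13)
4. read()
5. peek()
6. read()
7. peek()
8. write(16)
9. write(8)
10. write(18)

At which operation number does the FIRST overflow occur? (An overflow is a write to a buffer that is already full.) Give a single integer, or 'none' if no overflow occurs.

Answer: 10

Derivation:
After op 1 (write(11)): arr=[11 _ _] head=0 tail=1 count=1
After op 2 (write(5)): arr=[11 5 _] head=0 tail=2 count=2
After op 3 (write(13)): arr=[11 5 13] head=0 tail=0 count=3
After op 4 (read()): arr=[11 5 13] head=1 tail=0 count=2
After op 5 (peek()): arr=[11 5 13] head=1 tail=0 count=2
After op 6 (read()): arr=[11 5 13] head=2 tail=0 count=1
After op 7 (peek()): arr=[11 5 13] head=2 tail=0 count=1
After op 8 (write(16)): arr=[16 5 13] head=2 tail=1 count=2
After op 9 (write(8)): arr=[16 8 13] head=2 tail=2 count=3
After op 10 (write(18)): arr=[16 8 18] head=0 tail=0 count=3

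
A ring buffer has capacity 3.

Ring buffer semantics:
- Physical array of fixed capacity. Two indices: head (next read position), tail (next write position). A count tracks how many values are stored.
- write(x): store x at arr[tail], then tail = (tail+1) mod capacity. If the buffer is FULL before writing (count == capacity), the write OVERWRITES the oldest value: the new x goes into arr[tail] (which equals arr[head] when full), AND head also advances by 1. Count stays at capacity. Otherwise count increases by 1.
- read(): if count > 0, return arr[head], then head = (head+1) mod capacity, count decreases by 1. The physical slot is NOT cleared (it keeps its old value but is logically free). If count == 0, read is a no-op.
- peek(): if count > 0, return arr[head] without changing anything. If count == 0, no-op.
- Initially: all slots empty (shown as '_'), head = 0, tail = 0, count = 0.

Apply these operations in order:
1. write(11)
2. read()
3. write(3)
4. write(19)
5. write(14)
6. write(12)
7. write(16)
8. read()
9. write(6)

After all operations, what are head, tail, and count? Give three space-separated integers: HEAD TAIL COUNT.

After op 1 (write(11)): arr=[11 _ _] head=0 tail=1 count=1
After op 2 (read()): arr=[11 _ _] head=1 tail=1 count=0
After op 3 (write(3)): arr=[11 3 _] head=1 tail=2 count=1
After op 4 (write(19)): arr=[11 3 19] head=1 tail=0 count=2
After op 5 (write(14)): arr=[14 3 19] head=1 tail=1 count=3
After op 6 (write(12)): arr=[14 12 19] head=2 tail=2 count=3
After op 7 (write(16)): arr=[14 12 16] head=0 tail=0 count=3
After op 8 (read()): arr=[14 12 16] head=1 tail=0 count=2
After op 9 (write(6)): arr=[6 12 16] head=1 tail=1 count=3

Answer: 1 1 3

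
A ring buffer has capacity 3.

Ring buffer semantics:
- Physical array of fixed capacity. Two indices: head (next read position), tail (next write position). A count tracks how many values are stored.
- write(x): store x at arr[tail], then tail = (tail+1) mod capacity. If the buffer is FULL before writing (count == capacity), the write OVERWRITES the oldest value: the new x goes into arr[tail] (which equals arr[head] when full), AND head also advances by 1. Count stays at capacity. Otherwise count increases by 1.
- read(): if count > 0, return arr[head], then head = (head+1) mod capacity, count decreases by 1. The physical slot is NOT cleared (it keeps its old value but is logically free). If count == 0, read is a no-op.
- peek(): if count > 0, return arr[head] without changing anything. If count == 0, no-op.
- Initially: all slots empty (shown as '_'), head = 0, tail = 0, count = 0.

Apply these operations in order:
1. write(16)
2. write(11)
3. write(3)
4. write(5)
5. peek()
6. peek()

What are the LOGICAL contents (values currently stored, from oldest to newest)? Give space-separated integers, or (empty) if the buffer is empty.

Answer: 11 3 5

Derivation:
After op 1 (write(16)): arr=[16 _ _] head=0 tail=1 count=1
After op 2 (write(11)): arr=[16 11 _] head=0 tail=2 count=2
After op 3 (write(3)): arr=[16 11 3] head=0 tail=0 count=3
After op 4 (write(5)): arr=[5 11 3] head=1 tail=1 count=3
After op 5 (peek()): arr=[5 11 3] head=1 tail=1 count=3
After op 6 (peek()): arr=[5 11 3] head=1 tail=1 count=3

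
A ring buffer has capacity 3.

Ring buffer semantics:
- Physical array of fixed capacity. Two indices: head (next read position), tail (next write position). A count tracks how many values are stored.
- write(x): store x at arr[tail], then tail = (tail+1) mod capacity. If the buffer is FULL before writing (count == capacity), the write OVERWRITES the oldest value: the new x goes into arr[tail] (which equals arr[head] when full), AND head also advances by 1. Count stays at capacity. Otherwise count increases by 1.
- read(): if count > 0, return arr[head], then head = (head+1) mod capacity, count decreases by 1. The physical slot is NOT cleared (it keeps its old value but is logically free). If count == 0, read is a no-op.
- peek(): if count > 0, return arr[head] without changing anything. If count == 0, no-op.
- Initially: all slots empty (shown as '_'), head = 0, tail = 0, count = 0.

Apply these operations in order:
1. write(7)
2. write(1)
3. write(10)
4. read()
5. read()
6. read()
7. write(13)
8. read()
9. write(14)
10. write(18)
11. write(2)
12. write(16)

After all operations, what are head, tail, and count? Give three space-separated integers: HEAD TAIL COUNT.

After op 1 (write(7)): arr=[7 _ _] head=0 tail=1 count=1
After op 2 (write(1)): arr=[7 1 _] head=0 tail=2 count=2
After op 3 (write(10)): arr=[7 1 10] head=0 tail=0 count=3
After op 4 (read()): arr=[7 1 10] head=1 tail=0 count=2
After op 5 (read()): arr=[7 1 10] head=2 tail=0 count=1
After op 6 (read()): arr=[7 1 10] head=0 tail=0 count=0
After op 7 (write(13)): arr=[13 1 10] head=0 tail=1 count=1
After op 8 (read()): arr=[13 1 10] head=1 tail=1 count=0
After op 9 (write(14)): arr=[13 14 10] head=1 tail=2 count=1
After op 10 (write(18)): arr=[13 14 18] head=1 tail=0 count=2
After op 11 (write(2)): arr=[2 14 18] head=1 tail=1 count=3
After op 12 (write(16)): arr=[2 16 18] head=2 tail=2 count=3

Answer: 2 2 3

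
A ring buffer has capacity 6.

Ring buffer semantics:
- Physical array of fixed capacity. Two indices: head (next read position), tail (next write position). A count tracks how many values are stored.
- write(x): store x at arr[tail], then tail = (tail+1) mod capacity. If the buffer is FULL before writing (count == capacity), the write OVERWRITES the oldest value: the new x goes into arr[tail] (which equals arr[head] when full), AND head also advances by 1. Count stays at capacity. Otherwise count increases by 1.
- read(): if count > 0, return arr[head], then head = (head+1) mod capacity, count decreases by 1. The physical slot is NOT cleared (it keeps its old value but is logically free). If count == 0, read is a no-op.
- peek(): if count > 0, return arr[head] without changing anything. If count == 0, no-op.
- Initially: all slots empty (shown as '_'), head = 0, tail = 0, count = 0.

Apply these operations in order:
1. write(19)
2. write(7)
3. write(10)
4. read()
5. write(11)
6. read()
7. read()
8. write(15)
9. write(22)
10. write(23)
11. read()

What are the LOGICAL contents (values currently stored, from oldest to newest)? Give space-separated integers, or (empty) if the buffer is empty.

After op 1 (write(19)): arr=[19 _ _ _ _ _] head=0 tail=1 count=1
After op 2 (write(7)): arr=[19 7 _ _ _ _] head=0 tail=2 count=2
After op 3 (write(10)): arr=[19 7 10 _ _ _] head=0 tail=3 count=3
After op 4 (read()): arr=[19 7 10 _ _ _] head=1 tail=3 count=2
After op 5 (write(11)): arr=[19 7 10 11 _ _] head=1 tail=4 count=3
After op 6 (read()): arr=[19 7 10 11 _ _] head=2 tail=4 count=2
After op 7 (read()): arr=[19 7 10 11 _ _] head=3 tail=4 count=1
After op 8 (write(15)): arr=[19 7 10 11 15 _] head=3 tail=5 count=2
After op 9 (write(22)): arr=[19 7 10 11 15 22] head=3 tail=0 count=3
After op 10 (write(23)): arr=[23 7 10 11 15 22] head=3 tail=1 count=4
After op 11 (read()): arr=[23 7 10 11 15 22] head=4 tail=1 count=3

Answer: 15 22 23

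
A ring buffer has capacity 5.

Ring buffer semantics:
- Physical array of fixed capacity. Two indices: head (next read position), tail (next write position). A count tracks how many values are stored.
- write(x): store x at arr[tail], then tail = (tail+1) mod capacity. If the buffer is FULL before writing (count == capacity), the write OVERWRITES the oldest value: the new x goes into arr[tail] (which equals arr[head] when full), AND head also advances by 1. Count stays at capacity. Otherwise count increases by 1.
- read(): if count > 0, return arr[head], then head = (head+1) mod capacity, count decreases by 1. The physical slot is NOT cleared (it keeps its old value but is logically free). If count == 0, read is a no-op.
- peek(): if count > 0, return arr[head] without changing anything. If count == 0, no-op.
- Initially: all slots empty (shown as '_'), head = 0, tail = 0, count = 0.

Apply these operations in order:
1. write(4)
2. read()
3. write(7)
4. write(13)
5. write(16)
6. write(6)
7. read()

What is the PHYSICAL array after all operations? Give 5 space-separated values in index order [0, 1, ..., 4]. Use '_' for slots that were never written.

Answer: 4 7 13 16 6

Derivation:
After op 1 (write(4)): arr=[4 _ _ _ _] head=0 tail=1 count=1
After op 2 (read()): arr=[4 _ _ _ _] head=1 tail=1 count=0
After op 3 (write(7)): arr=[4 7 _ _ _] head=1 tail=2 count=1
After op 4 (write(13)): arr=[4 7 13 _ _] head=1 tail=3 count=2
After op 5 (write(16)): arr=[4 7 13 16 _] head=1 tail=4 count=3
After op 6 (write(6)): arr=[4 7 13 16 6] head=1 tail=0 count=4
After op 7 (read()): arr=[4 7 13 16 6] head=2 tail=0 count=3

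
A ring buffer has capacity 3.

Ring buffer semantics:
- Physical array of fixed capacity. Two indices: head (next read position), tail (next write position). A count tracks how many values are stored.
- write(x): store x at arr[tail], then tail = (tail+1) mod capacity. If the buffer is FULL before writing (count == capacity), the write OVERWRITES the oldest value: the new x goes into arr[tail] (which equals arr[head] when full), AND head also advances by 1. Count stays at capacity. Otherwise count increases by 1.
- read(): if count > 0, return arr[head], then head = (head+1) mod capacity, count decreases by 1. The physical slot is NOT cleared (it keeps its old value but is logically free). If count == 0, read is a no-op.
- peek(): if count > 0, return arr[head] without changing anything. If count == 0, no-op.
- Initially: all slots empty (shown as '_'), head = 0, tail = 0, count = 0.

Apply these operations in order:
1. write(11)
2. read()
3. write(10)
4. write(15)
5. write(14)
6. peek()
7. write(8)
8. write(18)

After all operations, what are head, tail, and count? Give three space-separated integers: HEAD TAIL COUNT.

Answer: 0 0 3

Derivation:
After op 1 (write(11)): arr=[11 _ _] head=0 tail=1 count=1
After op 2 (read()): arr=[11 _ _] head=1 tail=1 count=0
After op 3 (write(10)): arr=[11 10 _] head=1 tail=2 count=1
After op 4 (write(15)): arr=[11 10 15] head=1 tail=0 count=2
After op 5 (write(14)): arr=[14 10 15] head=1 tail=1 count=3
After op 6 (peek()): arr=[14 10 15] head=1 tail=1 count=3
After op 7 (write(8)): arr=[14 8 15] head=2 tail=2 count=3
After op 8 (write(18)): arr=[14 8 18] head=0 tail=0 count=3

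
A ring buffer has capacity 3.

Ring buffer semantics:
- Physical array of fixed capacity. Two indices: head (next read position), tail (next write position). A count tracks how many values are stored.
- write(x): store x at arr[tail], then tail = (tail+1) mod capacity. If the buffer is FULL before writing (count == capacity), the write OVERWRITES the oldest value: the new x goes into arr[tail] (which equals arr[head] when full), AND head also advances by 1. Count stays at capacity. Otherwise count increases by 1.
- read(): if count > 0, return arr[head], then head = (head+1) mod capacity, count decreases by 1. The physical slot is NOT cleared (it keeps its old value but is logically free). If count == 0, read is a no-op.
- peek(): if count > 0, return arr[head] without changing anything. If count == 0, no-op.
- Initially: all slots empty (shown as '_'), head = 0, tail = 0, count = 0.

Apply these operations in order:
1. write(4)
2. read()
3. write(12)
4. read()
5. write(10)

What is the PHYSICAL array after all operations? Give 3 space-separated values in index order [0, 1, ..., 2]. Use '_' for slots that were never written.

Answer: 4 12 10

Derivation:
After op 1 (write(4)): arr=[4 _ _] head=0 tail=1 count=1
After op 2 (read()): arr=[4 _ _] head=1 tail=1 count=0
After op 3 (write(12)): arr=[4 12 _] head=1 tail=2 count=1
After op 4 (read()): arr=[4 12 _] head=2 tail=2 count=0
After op 5 (write(10)): arr=[4 12 10] head=2 tail=0 count=1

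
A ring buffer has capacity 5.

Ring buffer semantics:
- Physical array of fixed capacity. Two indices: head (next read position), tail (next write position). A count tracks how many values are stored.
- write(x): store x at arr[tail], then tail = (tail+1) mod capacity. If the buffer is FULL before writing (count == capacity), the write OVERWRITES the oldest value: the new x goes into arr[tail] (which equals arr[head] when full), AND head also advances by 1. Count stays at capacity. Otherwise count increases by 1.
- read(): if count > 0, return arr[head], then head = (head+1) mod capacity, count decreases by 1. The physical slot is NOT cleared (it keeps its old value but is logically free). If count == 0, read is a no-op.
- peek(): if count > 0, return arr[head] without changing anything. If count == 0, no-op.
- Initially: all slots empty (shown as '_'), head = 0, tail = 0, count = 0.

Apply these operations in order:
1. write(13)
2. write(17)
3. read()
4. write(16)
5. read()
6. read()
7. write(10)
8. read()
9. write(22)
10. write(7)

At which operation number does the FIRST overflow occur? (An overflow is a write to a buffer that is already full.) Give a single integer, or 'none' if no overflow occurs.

Answer: none

Derivation:
After op 1 (write(13)): arr=[13 _ _ _ _] head=0 tail=1 count=1
After op 2 (write(17)): arr=[13 17 _ _ _] head=0 tail=2 count=2
After op 3 (read()): arr=[13 17 _ _ _] head=1 tail=2 count=1
After op 4 (write(16)): arr=[13 17 16 _ _] head=1 tail=3 count=2
After op 5 (read()): arr=[13 17 16 _ _] head=2 tail=3 count=1
After op 6 (read()): arr=[13 17 16 _ _] head=3 tail=3 count=0
After op 7 (write(10)): arr=[13 17 16 10 _] head=3 tail=4 count=1
After op 8 (read()): arr=[13 17 16 10 _] head=4 tail=4 count=0
After op 9 (write(22)): arr=[13 17 16 10 22] head=4 tail=0 count=1
After op 10 (write(7)): arr=[7 17 16 10 22] head=4 tail=1 count=2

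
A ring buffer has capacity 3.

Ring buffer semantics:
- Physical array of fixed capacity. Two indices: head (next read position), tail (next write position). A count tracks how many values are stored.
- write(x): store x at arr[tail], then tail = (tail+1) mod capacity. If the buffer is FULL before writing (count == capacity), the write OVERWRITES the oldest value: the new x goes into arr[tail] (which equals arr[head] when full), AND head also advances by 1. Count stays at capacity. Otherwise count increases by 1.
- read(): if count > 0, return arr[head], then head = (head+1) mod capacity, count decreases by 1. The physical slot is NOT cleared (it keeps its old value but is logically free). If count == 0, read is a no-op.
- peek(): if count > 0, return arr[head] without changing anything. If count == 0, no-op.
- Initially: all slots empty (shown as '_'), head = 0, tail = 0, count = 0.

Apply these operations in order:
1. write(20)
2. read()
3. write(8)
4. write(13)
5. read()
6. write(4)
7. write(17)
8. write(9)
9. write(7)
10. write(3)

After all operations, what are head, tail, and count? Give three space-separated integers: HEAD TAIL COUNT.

After op 1 (write(20)): arr=[20 _ _] head=0 tail=1 count=1
After op 2 (read()): arr=[20 _ _] head=1 tail=1 count=0
After op 3 (write(8)): arr=[20 8 _] head=1 tail=2 count=1
After op 4 (write(13)): arr=[20 8 13] head=1 tail=0 count=2
After op 5 (read()): arr=[20 8 13] head=2 tail=0 count=1
After op 6 (write(4)): arr=[4 8 13] head=2 tail=1 count=2
After op 7 (write(17)): arr=[4 17 13] head=2 tail=2 count=3
After op 8 (write(9)): arr=[4 17 9] head=0 tail=0 count=3
After op 9 (write(7)): arr=[7 17 9] head=1 tail=1 count=3
After op 10 (write(3)): arr=[7 3 9] head=2 tail=2 count=3

Answer: 2 2 3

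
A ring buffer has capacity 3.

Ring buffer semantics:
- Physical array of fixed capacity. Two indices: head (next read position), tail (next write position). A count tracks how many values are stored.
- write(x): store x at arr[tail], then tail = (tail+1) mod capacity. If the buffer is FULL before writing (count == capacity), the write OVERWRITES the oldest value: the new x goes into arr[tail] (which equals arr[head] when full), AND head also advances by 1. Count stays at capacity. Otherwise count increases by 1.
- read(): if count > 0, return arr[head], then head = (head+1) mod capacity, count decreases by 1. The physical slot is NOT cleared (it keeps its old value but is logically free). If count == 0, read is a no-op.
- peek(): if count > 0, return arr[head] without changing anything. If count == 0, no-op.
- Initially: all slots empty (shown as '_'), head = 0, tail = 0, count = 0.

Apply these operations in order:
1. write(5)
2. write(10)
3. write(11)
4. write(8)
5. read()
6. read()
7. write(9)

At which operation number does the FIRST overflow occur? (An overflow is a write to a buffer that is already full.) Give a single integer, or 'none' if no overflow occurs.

After op 1 (write(5)): arr=[5 _ _] head=0 tail=1 count=1
After op 2 (write(10)): arr=[5 10 _] head=0 tail=2 count=2
After op 3 (write(11)): arr=[5 10 11] head=0 tail=0 count=3
After op 4 (write(8)): arr=[8 10 11] head=1 tail=1 count=3
After op 5 (read()): arr=[8 10 11] head=2 tail=1 count=2
After op 6 (read()): arr=[8 10 11] head=0 tail=1 count=1
After op 7 (write(9)): arr=[8 9 11] head=0 tail=2 count=2

Answer: 4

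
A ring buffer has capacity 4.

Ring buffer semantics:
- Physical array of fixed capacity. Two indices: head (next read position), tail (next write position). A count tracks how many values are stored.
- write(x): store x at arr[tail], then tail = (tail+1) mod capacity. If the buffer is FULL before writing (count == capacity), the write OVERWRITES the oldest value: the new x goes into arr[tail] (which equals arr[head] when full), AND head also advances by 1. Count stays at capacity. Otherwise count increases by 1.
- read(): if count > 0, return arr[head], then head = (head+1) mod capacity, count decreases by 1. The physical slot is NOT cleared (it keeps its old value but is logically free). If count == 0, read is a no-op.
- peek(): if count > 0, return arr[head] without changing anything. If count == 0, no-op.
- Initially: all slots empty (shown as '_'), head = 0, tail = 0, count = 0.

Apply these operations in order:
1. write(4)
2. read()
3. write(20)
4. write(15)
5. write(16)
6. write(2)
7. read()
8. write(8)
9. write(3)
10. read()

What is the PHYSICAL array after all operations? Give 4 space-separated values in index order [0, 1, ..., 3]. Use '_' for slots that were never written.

After op 1 (write(4)): arr=[4 _ _ _] head=0 tail=1 count=1
After op 2 (read()): arr=[4 _ _ _] head=1 tail=1 count=0
After op 3 (write(20)): arr=[4 20 _ _] head=1 tail=2 count=1
After op 4 (write(15)): arr=[4 20 15 _] head=1 tail=3 count=2
After op 5 (write(16)): arr=[4 20 15 16] head=1 tail=0 count=3
After op 6 (write(2)): arr=[2 20 15 16] head=1 tail=1 count=4
After op 7 (read()): arr=[2 20 15 16] head=2 tail=1 count=3
After op 8 (write(8)): arr=[2 8 15 16] head=2 tail=2 count=4
After op 9 (write(3)): arr=[2 8 3 16] head=3 tail=3 count=4
After op 10 (read()): arr=[2 8 3 16] head=0 tail=3 count=3

Answer: 2 8 3 16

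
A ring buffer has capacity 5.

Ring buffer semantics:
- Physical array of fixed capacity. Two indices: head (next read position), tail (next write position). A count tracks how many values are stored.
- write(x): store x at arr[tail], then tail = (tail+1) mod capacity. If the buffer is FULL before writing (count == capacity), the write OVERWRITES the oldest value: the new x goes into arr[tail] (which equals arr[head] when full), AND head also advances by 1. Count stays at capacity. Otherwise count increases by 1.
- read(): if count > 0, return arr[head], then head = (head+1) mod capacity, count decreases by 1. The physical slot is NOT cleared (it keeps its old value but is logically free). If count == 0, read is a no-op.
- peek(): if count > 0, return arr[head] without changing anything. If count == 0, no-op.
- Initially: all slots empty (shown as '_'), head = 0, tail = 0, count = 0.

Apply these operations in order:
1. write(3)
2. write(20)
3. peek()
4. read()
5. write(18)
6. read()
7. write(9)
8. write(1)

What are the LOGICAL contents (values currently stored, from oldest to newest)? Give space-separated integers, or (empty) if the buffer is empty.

Answer: 18 9 1

Derivation:
After op 1 (write(3)): arr=[3 _ _ _ _] head=0 tail=1 count=1
After op 2 (write(20)): arr=[3 20 _ _ _] head=0 tail=2 count=2
After op 3 (peek()): arr=[3 20 _ _ _] head=0 tail=2 count=2
After op 4 (read()): arr=[3 20 _ _ _] head=1 tail=2 count=1
After op 5 (write(18)): arr=[3 20 18 _ _] head=1 tail=3 count=2
After op 6 (read()): arr=[3 20 18 _ _] head=2 tail=3 count=1
After op 7 (write(9)): arr=[3 20 18 9 _] head=2 tail=4 count=2
After op 8 (write(1)): arr=[3 20 18 9 1] head=2 tail=0 count=3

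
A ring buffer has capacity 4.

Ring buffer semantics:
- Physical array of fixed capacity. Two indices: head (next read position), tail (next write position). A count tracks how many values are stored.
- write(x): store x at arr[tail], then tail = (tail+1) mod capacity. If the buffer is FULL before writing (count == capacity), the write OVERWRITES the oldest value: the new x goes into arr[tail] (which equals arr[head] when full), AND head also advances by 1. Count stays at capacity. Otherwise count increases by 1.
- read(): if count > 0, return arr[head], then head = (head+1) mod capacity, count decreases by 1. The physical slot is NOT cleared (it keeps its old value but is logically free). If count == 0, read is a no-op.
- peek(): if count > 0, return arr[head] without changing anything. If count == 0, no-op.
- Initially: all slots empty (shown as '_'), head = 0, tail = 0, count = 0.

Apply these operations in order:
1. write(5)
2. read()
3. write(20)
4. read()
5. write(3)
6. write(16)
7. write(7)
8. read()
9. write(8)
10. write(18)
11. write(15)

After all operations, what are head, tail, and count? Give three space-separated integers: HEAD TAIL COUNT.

After op 1 (write(5)): arr=[5 _ _ _] head=0 tail=1 count=1
After op 2 (read()): arr=[5 _ _ _] head=1 tail=1 count=0
After op 3 (write(20)): arr=[5 20 _ _] head=1 tail=2 count=1
After op 4 (read()): arr=[5 20 _ _] head=2 tail=2 count=0
After op 5 (write(3)): arr=[5 20 3 _] head=2 tail=3 count=1
After op 6 (write(16)): arr=[5 20 3 16] head=2 tail=0 count=2
After op 7 (write(7)): arr=[7 20 3 16] head=2 tail=1 count=3
After op 8 (read()): arr=[7 20 3 16] head=3 tail=1 count=2
After op 9 (write(8)): arr=[7 8 3 16] head=3 tail=2 count=3
After op 10 (write(18)): arr=[7 8 18 16] head=3 tail=3 count=4
After op 11 (write(15)): arr=[7 8 18 15] head=0 tail=0 count=4

Answer: 0 0 4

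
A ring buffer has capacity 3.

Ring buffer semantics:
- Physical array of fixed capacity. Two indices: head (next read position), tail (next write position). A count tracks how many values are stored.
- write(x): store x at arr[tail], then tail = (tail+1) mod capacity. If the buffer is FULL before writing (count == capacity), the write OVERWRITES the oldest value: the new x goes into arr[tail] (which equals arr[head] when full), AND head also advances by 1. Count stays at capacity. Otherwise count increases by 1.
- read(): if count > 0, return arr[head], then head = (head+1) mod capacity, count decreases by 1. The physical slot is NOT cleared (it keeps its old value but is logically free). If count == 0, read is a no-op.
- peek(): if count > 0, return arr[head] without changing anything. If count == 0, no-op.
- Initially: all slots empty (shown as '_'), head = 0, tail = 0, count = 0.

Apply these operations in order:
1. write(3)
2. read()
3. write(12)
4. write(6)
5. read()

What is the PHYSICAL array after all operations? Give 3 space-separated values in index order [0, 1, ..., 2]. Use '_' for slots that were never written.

After op 1 (write(3)): arr=[3 _ _] head=0 tail=1 count=1
After op 2 (read()): arr=[3 _ _] head=1 tail=1 count=0
After op 3 (write(12)): arr=[3 12 _] head=1 tail=2 count=1
After op 4 (write(6)): arr=[3 12 6] head=1 tail=0 count=2
After op 5 (read()): arr=[3 12 6] head=2 tail=0 count=1

Answer: 3 12 6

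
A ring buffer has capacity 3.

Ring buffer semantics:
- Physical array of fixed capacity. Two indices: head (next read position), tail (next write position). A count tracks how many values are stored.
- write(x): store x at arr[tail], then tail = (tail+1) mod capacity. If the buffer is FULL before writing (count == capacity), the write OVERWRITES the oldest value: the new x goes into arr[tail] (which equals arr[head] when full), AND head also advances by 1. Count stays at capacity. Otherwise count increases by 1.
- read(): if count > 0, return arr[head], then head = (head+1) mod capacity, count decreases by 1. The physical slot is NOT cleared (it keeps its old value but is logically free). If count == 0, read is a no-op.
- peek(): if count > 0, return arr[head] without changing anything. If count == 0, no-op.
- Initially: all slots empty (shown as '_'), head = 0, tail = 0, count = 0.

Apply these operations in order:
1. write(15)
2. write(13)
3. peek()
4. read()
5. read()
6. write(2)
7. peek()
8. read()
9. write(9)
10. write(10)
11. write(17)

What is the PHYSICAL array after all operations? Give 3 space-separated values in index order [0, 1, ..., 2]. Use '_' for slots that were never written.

After op 1 (write(15)): arr=[15 _ _] head=0 tail=1 count=1
After op 2 (write(13)): arr=[15 13 _] head=0 tail=2 count=2
After op 3 (peek()): arr=[15 13 _] head=0 tail=2 count=2
After op 4 (read()): arr=[15 13 _] head=1 tail=2 count=1
After op 5 (read()): arr=[15 13 _] head=2 tail=2 count=0
After op 6 (write(2)): arr=[15 13 2] head=2 tail=0 count=1
After op 7 (peek()): arr=[15 13 2] head=2 tail=0 count=1
After op 8 (read()): arr=[15 13 2] head=0 tail=0 count=0
After op 9 (write(9)): arr=[9 13 2] head=0 tail=1 count=1
After op 10 (write(10)): arr=[9 10 2] head=0 tail=2 count=2
After op 11 (write(17)): arr=[9 10 17] head=0 tail=0 count=3

Answer: 9 10 17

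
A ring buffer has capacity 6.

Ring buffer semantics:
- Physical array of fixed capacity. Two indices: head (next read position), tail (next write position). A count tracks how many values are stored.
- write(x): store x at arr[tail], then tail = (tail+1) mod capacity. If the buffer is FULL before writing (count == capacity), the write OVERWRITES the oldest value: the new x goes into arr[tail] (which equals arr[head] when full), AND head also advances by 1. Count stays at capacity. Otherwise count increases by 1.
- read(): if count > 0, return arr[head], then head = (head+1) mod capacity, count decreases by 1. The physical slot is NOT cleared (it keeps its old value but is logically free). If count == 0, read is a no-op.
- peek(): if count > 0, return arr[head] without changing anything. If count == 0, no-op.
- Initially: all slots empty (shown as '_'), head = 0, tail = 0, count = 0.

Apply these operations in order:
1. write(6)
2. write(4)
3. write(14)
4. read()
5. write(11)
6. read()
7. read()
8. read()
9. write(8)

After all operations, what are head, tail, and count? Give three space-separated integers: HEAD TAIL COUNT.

After op 1 (write(6)): arr=[6 _ _ _ _ _] head=0 tail=1 count=1
After op 2 (write(4)): arr=[6 4 _ _ _ _] head=0 tail=2 count=2
After op 3 (write(14)): arr=[6 4 14 _ _ _] head=0 tail=3 count=3
After op 4 (read()): arr=[6 4 14 _ _ _] head=1 tail=3 count=2
After op 5 (write(11)): arr=[6 4 14 11 _ _] head=1 tail=4 count=3
After op 6 (read()): arr=[6 4 14 11 _ _] head=2 tail=4 count=2
After op 7 (read()): arr=[6 4 14 11 _ _] head=3 tail=4 count=1
After op 8 (read()): arr=[6 4 14 11 _ _] head=4 tail=4 count=0
After op 9 (write(8)): arr=[6 4 14 11 8 _] head=4 tail=5 count=1

Answer: 4 5 1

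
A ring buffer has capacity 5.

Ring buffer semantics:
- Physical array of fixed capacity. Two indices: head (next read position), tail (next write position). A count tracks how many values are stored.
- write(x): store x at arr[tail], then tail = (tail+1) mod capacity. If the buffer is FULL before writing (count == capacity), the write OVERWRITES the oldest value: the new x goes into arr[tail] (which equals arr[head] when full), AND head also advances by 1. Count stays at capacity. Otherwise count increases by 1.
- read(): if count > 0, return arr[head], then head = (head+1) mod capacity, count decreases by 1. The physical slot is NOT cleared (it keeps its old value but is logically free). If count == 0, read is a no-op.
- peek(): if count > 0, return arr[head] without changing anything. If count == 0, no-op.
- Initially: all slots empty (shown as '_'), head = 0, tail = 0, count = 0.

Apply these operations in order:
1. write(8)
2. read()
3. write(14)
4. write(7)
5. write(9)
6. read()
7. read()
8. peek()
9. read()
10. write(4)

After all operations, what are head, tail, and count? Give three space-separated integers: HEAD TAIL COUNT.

Answer: 4 0 1

Derivation:
After op 1 (write(8)): arr=[8 _ _ _ _] head=0 tail=1 count=1
After op 2 (read()): arr=[8 _ _ _ _] head=1 tail=1 count=0
After op 3 (write(14)): arr=[8 14 _ _ _] head=1 tail=2 count=1
After op 4 (write(7)): arr=[8 14 7 _ _] head=1 tail=3 count=2
After op 5 (write(9)): arr=[8 14 7 9 _] head=1 tail=4 count=3
After op 6 (read()): arr=[8 14 7 9 _] head=2 tail=4 count=2
After op 7 (read()): arr=[8 14 7 9 _] head=3 tail=4 count=1
After op 8 (peek()): arr=[8 14 7 9 _] head=3 tail=4 count=1
After op 9 (read()): arr=[8 14 7 9 _] head=4 tail=4 count=0
After op 10 (write(4)): arr=[8 14 7 9 4] head=4 tail=0 count=1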